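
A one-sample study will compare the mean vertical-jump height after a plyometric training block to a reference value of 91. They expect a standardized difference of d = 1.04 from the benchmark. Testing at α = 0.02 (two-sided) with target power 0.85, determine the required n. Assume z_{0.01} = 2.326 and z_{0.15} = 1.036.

For a one-sample test: n = ((z_{α/2} + z_β) / d)².
z_{α/2} + z_β = 2.326 + 1.036 = 3.362.
n = (3.362 / 1.04)² = 3.233² = 10.45.
Round up.

n = 11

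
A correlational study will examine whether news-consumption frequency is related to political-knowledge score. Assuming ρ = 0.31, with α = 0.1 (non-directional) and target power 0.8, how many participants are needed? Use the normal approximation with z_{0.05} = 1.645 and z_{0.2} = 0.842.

Fisher's z: C = ½·ln((1+r)/(1−r)) = ½·ln(1.8986) = 0.3205.
n = ((z_{α/2} + z_β)/C)² + 3.
(1.645 + 0.842) / 0.3205 = 2.487 / 0.3205 = 7.760.
n = 7.760² + 3 = 60.21 + 3 = 63.2.
Round up.

n = 64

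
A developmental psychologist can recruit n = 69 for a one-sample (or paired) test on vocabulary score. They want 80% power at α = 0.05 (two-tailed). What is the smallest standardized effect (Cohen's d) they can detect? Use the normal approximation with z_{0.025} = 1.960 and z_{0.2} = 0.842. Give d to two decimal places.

d_min ≈ 0.34

For a single sample (or paired design) of n = 69: d_min = (z_{α/2} + z_β)/√n.
z-sum = 1.960 + 0.842 = 2.802.
d_min = 2.802 / √69 = 2.802 / 8.307 = 0.337.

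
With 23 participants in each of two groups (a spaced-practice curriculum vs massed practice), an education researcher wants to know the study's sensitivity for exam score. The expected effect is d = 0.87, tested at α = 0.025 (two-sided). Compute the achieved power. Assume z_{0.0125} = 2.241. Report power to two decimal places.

power ≈ 0.76

For two equal groups, power = Φ(d·√(n/2) − z_{α/2}).
d·√(n/2) = 0.87 × √(23/2) = 0.87 × 3.391 = 2.950.
z_β = 2.950 − 2.241 = 0.709.
Power = Φ(0.709) = 0.761.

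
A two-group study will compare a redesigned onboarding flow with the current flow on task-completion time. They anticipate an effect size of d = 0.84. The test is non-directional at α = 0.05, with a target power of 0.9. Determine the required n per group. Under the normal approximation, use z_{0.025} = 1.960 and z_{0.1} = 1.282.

n = 30 per group

For two independent groups with equal n: n = 2·((z_{α/2} + z_β) / d)².
z_{α/2} + z_β = 1.960 + 1.282 = 3.242.
n = 2 × (3.242 / 0.84)² = 2 × 3.860² = 2 × 14.90 = 29.8.
Round up to the next whole participant.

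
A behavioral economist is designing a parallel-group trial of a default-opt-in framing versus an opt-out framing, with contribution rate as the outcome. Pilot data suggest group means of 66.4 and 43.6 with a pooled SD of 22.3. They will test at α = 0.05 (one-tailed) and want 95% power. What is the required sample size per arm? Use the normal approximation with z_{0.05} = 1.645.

n = 21 per group

Cohen's d = |M₁ − M₂| / SD_pooled = |66.4 − 43.6| / 22.3 = 22.8 / 22.3 = 1.022.
For two independent groups with equal n: n = 2·((z_{α} + z_β) / d)².
z_{α} + z_β = 1.645 + 1.645 = 3.290.
n = 2 × (3.290 / 1.022)² = 2 × 3.219² = 2 × 10.36 = 20.7.
Round up to the next whole participant.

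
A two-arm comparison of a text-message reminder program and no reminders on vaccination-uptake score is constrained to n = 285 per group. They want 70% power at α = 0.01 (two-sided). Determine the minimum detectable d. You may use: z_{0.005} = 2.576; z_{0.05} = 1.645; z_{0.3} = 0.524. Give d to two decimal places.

d_min ≈ 0.26

For two independent groups of n = 285 each: d_min = (z_{α/2} + z_β)·√(2/n).
z-sum = 2.576 + 0.524 = 3.100.
d_min = 3.100 × √(2/285) = 3.100 × 0.0838 = 0.260.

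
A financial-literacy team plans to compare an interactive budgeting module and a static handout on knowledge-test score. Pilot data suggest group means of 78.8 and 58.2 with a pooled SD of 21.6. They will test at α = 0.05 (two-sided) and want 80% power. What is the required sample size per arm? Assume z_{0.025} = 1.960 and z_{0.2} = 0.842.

Cohen's d = |M₁ − M₂| / SD_pooled = |78.8 − 58.2| / 21.6 = 20.6 / 21.6 = 0.954.
For two independent groups with equal n: n = 2·((z_{α/2} + z_β) / d)².
z_{α/2} + z_β = 1.960 + 0.842 = 2.802.
n = 2 × (2.802 / 0.954)² = 2 × 2.937² = 2 × 8.63 = 17.3.
Round up to the next whole participant.

n = 18 per group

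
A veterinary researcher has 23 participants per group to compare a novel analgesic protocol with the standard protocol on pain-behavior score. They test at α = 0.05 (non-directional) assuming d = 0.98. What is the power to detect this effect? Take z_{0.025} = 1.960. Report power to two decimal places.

For two equal groups, power = Φ(d·√(n/2) − z_{α/2}).
d·√(n/2) = 0.98 × √(23/2) = 0.98 × 3.391 = 3.323.
z_β = 3.323 − 1.960 = 1.363.
Power = Φ(1.363) = 0.914.

power ≈ 0.91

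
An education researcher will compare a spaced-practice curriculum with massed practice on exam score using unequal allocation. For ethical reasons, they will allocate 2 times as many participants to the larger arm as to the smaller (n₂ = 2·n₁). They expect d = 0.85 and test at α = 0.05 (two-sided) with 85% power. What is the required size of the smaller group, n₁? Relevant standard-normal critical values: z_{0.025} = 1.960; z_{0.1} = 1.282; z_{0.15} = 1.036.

With allocation ratio k = n₂/n₁ = 2, Var(x̄₁−x̄₂) = σ²(1/n₁ + 1/(k·n₁)) = σ²·(k+1)/(k·n₁).
So n₁ = (1 + 1/k)·((z_{α/2} + z_β)/d)² = 1.500 × (2.996/0.85)².
n₁ = 1.500 × 12.42 = 18.6.
Round up: n₁ = 19, giving n₂ = 2 × 19 = 38.

n₁ = 19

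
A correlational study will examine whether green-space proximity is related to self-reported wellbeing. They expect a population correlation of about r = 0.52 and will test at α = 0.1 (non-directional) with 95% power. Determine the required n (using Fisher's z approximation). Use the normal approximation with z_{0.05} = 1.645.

Fisher's z: C = ½·ln((1+r)/(1−r)) = ½·ln(3.1667) = 0.5763.
n = ((z_{α/2} + z_β)/C)² + 3.
(1.645 + 1.645) / 0.5763 = 3.290 / 0.5763 = 5.709.
n = 5.709² + 3 = 32.59 + 3 = 35.6.
Round up.

n = 36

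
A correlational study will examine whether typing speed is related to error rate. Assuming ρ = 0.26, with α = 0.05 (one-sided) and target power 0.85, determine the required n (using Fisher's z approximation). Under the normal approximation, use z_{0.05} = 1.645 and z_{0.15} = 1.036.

n = 105

Fisher's z: C = ½·ln((1+r)/(1−r)) = ½·ln(1.7027) = 0.2661.
n = ((z_{α} + z_β)/C)² + 3.
(1.645 + 1.036) / 0.2661 = 2.681 / 0.2661 = 10.075.
n = 10.075² + 3 = 101.51 + 3 = 104.5.
Round up.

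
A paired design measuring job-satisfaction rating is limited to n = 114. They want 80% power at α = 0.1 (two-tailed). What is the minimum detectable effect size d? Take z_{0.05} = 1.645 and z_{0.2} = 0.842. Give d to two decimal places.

For a single sample (or paired design) of n = 114: d_min = (z_{α/2} + z_β)/√n.
z-sum = 1.645 + 0.842 = 2.487.
d_min = 2.487 / √114 = 2.487 / 10.677 = 0.233.

d_min ≈ 0.23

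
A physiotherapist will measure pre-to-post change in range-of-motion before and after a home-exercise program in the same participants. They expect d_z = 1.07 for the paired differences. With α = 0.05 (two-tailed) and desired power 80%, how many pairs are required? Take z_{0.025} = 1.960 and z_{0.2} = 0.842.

n = 7 pairs

For a paired (one-sample on differences) test: n = ((z_{α/2} + z_β) / d)².
z_{α/2} + z_β = 1.960 + 0.842 = 2.802.
n = (2.802 / 1.07)² = 2.619² = 6.86.
Round up.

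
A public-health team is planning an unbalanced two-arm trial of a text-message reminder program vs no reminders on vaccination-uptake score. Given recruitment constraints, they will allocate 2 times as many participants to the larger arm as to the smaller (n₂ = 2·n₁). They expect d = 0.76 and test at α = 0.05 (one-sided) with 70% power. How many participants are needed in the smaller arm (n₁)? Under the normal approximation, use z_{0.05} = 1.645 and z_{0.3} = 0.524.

n₁ = 13

With allocation ratio k = n₂/n₁ = 2, Var(x̄₁−x̄₂) = σ²(1/n₁ + 1/(k·n₁)) = σ²·(k+1)/(k·n₁).
So n₁ = (1 + 1/k)·((z_{α} + z_β)/d)² = 1.500 × (2.169/0.76)².
n₁ = 1.500 × 8.15 = 12.2.
Round up: n₁ = 13, giving n₂ = 2 × 13 = 26.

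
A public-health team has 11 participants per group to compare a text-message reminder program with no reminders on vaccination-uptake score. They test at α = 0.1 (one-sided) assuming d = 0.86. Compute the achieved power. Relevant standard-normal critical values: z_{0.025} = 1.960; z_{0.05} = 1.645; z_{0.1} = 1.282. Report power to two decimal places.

power ≈ 0.77

For two equal groups, power = Φ(d·√(n/2) − z_{α}).
d·√(n/2) = 0.86 × √(11/2) = 0.86 × 2.345 = 2.017.
z_β = 2.017 − 1.282 = 0.735.
Power = Φ(0.735) = 0.769.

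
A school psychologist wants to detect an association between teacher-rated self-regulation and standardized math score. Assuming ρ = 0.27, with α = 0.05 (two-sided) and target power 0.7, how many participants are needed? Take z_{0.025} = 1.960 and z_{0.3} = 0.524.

Fisher's z: C = ½·ln((1+r)/(1−r)) = ½·ln(1.7397) = 0.2769.
n = ((z_{α/2} + z_β)/C)² + 3.
(1.960 + 0.524) / 0.2769 = 2.484 / 0.2769 = 8.971.
n = 8.971² + 3 = 80.47 + 3 = 83.5.
Round up.

n = 84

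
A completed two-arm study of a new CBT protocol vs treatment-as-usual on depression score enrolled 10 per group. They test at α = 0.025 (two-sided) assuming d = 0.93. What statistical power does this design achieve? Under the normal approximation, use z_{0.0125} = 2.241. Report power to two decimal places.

power ≈ 0.44

For two equal groups, power = Φ(d·√(n/2) − z_{α/2}).
d·√(n/2) = 0.93 × √(10/2) = 0.93 × 2.236 = 2.080.
z_β = 2.080 − 2.241 = -0.161.
Power = Φ(-0.161) = 0.436.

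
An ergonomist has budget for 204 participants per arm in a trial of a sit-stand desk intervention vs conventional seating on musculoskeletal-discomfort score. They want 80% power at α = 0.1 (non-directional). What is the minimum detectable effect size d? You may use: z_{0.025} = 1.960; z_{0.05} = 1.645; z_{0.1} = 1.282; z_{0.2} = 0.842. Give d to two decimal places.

For two independent groups of n = 204 each: d_min = (z_{α/2} + z_β)·√(2/n).
z-sum = 1.645 + 0.842 = 2.487.
d_min = 2.487 × √(2/204) = 2.487 × 0.0990 = 0.246.

d_min ≈ 0.25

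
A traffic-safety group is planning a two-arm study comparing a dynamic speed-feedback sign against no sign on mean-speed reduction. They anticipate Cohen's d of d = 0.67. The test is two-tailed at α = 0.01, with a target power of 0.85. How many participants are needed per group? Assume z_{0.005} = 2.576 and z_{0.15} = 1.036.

n = 59 per group

For two independent groups with equal n: n = 2·((z_{α/2} + z_β) / d)².
z_{α/2} + z_β = 2.576 + 1.036 = 3.612.
n = 2 × (3.612 / 0.67)² = 2 × 5.391² = 2 × 29.06 = 58.1.
Round up to the next whole participant.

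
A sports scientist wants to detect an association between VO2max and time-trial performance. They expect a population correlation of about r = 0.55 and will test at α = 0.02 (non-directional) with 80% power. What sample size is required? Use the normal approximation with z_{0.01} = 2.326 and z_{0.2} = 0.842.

n = 30

Fisher's z: C = ½·ln((1+r)/(1−r)) = ½·ln(3.4444) = 0.6184.
n = ((z_{α/2} + z_β)/C)² + 3.
(2.326 + 0.842) / 0.6184 = 3.168 / 0.6184 = 5.123.
n = 5.123² + 3 = 26.24 + 3 = 29.2.
Round up.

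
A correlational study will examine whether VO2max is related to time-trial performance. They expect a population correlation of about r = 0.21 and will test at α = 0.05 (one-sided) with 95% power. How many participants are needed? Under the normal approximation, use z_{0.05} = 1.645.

Fisher's z: C = ½·ln((1+r)/(1−r)) = ½·ln(1.5316) = 0.2132.
n = ((z_{α} + z_β)/C)² + 3.
(1.645 + 1.645) / 0.2132 = 3.290 / 0.2132 = 15.432.
n = 15.432² + 3 = 238.13 + 3 = 241.1.
Round up.

n = 242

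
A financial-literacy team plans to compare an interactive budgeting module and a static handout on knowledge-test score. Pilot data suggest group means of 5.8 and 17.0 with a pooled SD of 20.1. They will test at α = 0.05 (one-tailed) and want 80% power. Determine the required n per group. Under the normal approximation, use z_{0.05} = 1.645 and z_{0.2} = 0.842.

n = 40 per group

Cohen's d = |M₁ − M₂| / SD_pooled = |5.8 − 17.0| / 20.1 = 11.2 / 20.1 = 0.557.
For two independent groups with equal n: n = 2·((z_{α} + z_β) / d)².
z_{α} + z_β = 1.645 + 0.842 = 2.487.
n = 2 × (2.487 / 0.557)² = 2 × 4.465² = 2 × 19.94 = 39.9.
Round up to the next whole participant.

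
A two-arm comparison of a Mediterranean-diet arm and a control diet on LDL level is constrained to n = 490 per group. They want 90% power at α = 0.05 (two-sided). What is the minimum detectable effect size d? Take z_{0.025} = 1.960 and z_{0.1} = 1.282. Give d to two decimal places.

d_min ≈ 0.21

For two independent groups of n = 490 each: d_min = (z_{α/2} + z_β)·√(2/n).
z-sum = 1.960 + 1.282 = 3.242.
d_min = 3.242 × √(2/490) = 3.242 × 0.0639 = 0.207.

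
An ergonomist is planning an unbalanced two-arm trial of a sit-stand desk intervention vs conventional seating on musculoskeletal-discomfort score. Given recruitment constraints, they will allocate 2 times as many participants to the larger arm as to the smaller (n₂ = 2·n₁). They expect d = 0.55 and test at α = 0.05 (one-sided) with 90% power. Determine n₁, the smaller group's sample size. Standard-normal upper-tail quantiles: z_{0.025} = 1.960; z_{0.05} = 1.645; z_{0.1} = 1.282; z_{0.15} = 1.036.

n₁ = 43

With allocation ratio k = n₂/n₁ = 2, Var(x̄₁−x̄₂) = σ²(1/n₁ + 1/(k·n₁)) = σ²·(k+1)/(k·n₁).
So n₁ = (1 + 1/k)·((z_{α} + z_β)/d)² = 1.500 × (2.927/0.55)².
n₁ = 1.500 × 28.32 = 42.5.
Round up: n₁ = 43, giving n₂ = 2 × 43 = 86.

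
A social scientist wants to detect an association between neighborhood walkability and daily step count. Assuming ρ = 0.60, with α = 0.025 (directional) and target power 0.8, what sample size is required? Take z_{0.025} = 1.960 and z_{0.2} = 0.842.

Fisher's z: C = ½·ln((1+r)/(1−r)) = ½·ln(4.0000) = 0.6931.
n = ((z_{α} + z_β)/C)² + 3.
(1.960 + 0.842) / 0.6931 = 2.802 / 0.6931 = 4.043.
n = 4.043² + 3 = 16.34 + 3 = 19.3.
Round up.

n = 20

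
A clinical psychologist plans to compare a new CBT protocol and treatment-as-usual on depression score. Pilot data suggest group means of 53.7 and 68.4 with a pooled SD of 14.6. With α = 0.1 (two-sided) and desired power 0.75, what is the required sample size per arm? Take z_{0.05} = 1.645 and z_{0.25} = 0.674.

n = 11 per group

Cohen's d = |M₁ − M₂| / SD_pooled = |53.7 − 68.4| / 14.6 = 14.7 / 14.6 = 1.007.
For two independent groups with equal n: n = 2·((z_{α/2} + z_β) / d)².
z_{α/2} + z_β = 1.645 + 0.674 = 2.319.
n = 2 × (2.319 / 1.007)² = 2 × 2.303² = 2 × 5.30 = 10.6.
Round up to the next whole participant.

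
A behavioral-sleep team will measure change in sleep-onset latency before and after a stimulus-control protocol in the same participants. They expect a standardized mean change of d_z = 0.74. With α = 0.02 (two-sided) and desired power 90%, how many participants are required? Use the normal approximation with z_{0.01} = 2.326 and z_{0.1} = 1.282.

n = 24 pairs

For a paired (one-sample on differences) test: n = ((z_{α/2} + z_β) / d)².
z_{α/2} + z_β = 2.326 + 1.282 = 3.608.
n = (3.608 / 0.74)² = 4.876² = 23.77.
Round up.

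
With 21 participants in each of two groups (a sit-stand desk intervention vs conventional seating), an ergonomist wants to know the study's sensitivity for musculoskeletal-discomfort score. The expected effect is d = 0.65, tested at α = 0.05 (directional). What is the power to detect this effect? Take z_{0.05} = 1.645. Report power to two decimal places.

power ≈ 0.68

For two equal groups, power = Φ(d·√(n/2) − z_{α}).
d·√(n/2) = 0.65 × √(21/2) = 0.65 × 3.240 = 2.106.
z_β = 2.106 − 1.645 = 0.461.
Power = Φ(0.461) = 0.678.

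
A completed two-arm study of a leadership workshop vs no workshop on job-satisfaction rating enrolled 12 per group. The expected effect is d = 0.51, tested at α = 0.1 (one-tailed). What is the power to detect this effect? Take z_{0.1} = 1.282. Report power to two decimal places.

For two equal groups, power = Φ(d·√(n/2) − z_{α}).
d·√(n/2) = 0.51 × √(12/2) = 0.51 × 2.449 = 1.249.
z_β = 1.249 − 1.282 = -0.033.
Power = Φ(-0.033) = 0.487.

power ≈ 0.49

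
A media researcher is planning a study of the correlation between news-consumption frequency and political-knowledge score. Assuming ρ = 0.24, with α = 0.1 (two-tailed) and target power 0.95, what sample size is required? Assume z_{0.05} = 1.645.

Fisher's z: C = ½·ln((1+r)/(1−r)) = ½·ln(1.6316) = 0.2448.
n = ((z_{α/2} + z_β)/C)² + 3.
(1.645 + 1.645) / 0.2448 = 3.290 / 0.2448 = 13.440.
n = 13.440² + 3 = 180.62 + 3 = 183.6.
Round up.

n = 184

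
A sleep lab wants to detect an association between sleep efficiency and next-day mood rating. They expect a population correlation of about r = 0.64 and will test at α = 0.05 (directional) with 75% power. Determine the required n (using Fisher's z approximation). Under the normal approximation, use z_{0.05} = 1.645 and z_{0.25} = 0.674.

Fisher's z: C = ½·ln((1+r)/(1−r)) = ½·ln(4.5556) = 0.7582.
n = ((z_{α} + z_β)/C)² + 3.
(1.645 + 0.674) / 0.7582 = 2.319 / 0.7582 = 3.059.
n = 3.059² + 3 = 9.35 + 3 = 12.4.
Round up.

n = 13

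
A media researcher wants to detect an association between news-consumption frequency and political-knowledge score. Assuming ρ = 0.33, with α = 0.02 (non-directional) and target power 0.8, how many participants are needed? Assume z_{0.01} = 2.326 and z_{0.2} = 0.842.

n = 89

Fisher's z: C = ½·ln((1+r)/(1−r)) = ½·ln(1.9851) = 0.3428.
n = ((z_{α/2} + z_β)/C)² + 3.
(2.326 + 0.842) / 0.3428 = 3.168 / 0.3428 = 9.242.
n = 9.242² + 3 = 85.41 + 3 = 88.4.
Round up.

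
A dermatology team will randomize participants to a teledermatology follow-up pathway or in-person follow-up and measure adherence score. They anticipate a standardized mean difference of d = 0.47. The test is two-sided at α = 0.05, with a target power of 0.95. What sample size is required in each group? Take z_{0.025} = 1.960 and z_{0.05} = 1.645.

n = 118 per group

For two independent groups with equal n: n = 2·((z_{α/2} + z_β) / d)².
z_{α/2} + z_β = 1.960 + 1.645 = 3.605.
n = 2 × (3.605 / 0.47)² = 2 × 7.670² = 2 × 58.83 = 117.7.
Round up to the next whole participant.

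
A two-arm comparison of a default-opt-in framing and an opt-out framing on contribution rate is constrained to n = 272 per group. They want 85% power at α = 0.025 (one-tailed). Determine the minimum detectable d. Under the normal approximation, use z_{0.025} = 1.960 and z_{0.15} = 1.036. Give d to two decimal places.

For two independent groups of n = 272 each: d_min = (z_{α} + z_β)·√(2/n).
z-sum = 1.960 + 1.036 = 2.996.
d_min = 2.996 × √(2/272) = 2.996 × 0.0857 = 0.257.

d_min ≈ 0.26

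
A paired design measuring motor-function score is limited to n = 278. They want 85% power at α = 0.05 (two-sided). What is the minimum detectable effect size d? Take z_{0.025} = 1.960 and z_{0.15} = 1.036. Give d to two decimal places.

d_min ≈ 0.18

For a single sample (or paired design) of n = 278: d_min = (z_{α/2} + z_β)/√n.
z-sum = 1.960 + 1.036 = 2.996.
d_min = 2.996 / √278 = 2.996 / 16.673 = 0.180.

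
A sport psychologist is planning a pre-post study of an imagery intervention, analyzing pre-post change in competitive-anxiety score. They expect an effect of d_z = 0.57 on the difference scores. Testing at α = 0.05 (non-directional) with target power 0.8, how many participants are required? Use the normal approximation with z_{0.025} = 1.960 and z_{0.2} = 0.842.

n = 25 pairs

For a paired (one-sample on differences) test: n = ((z_{α/2} + z_β) / d)².
z_{α/2} + z_β = 1.960 + 0.842 = 2.802.
n = (2.802 / 0.57)² = 4.916² = 24.16.
Round up.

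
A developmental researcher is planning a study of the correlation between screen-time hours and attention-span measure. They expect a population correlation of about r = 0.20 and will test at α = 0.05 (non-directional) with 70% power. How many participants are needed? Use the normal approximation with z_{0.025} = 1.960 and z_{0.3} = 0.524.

Fisher's z: C = ½·ln((1+r)/(1−r)) = ½·ln(1.5000) = 0.2027.
n = ((z_{α/2} + z_β)/C)² + 3.
(1.960 + 0.524) / 0.2027 = 2.484 / 0.2027 = 12.255.
n = 12.255² + 3 = 150.17 + 3 = 153.2.
Round up.

n = 154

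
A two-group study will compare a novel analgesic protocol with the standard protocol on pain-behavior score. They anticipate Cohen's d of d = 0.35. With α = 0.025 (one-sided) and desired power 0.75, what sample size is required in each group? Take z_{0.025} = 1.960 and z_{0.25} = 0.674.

For two independent groups with equal n: n = 2·((z_{α} + z_β) / d)².
z_{α} + z_β = 1.960 + 0.674 = 2.634.
n = 2 × (2.634 / 0.35)² = 2 × 7.526² = 2 × 56.64 = 113.3.
Round up to the next whole participant.

n = 114 per group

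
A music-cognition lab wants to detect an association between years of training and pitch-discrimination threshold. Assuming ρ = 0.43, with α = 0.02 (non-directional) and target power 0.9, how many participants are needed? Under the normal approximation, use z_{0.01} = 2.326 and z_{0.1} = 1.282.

Fisher's z: C = ½·ln((1+r)/(1−r)) = ½·ln(2.5088) = 0.4599.
n = ((z_{α/2} + z_β)/C)² + 3.
(2.326 + 1.282) / 0.4599 = 3.608 / 0.4599 = 7.845.
n = 7.845² + 3 = 61.55 + 3 = 64.5.
Round up.

n = 65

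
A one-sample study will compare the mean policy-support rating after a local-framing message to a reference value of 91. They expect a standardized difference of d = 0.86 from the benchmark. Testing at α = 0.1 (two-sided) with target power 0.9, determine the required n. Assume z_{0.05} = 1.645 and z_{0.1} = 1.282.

For a one-sample test: n = ((z_{α/2} + z_β) / d)².
z_{α/2} + z_β = 1.645 + 1.282 = 2.927.
n = (2.927 / 0.86)² = 3.403² = 11.58.
Round up.

n = 12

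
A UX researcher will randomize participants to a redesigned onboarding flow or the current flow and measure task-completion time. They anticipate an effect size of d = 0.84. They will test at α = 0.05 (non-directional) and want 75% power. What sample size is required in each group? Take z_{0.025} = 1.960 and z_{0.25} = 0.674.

For two independent groups with equal n: n = 2·((z_{α/2} + z_β) / d)².
z_{α/2} + z_β = 1.960 + 0.674 = 2.634.
n = 2 × (2.634 / 0.84)² = 2 × 3.136² = 2 × 9.83 = 19.7.
Round up to the next whole participant.

n = 20 per group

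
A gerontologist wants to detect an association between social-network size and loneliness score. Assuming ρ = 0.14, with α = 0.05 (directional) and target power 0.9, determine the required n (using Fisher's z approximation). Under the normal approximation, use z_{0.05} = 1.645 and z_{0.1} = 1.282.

n = 435

Fisher's z: C = ½·ln((1+r)/(1−r)) = ½·ln(1.3256) = 0.1409.
n = ((z_{α} + z_β)/C)² + 3.
(1.645 + 1.282) / 0.1409 = 2.927 / 0.1409 = 20.774.
n = 20.774² + 3 = 431.54 + 3 = 434.5.
Round up.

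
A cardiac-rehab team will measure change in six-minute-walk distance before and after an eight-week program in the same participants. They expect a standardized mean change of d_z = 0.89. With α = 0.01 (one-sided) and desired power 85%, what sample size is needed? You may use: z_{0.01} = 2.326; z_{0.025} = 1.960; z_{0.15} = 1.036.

For a paired (one-sample on differences) test: n = ((z_{α} + z_β) / d)².
z_{α} + z_β = 2.326 + 1.036 = 3.362.
n = (3.362 / 0.89)² = 3.778² = 14.27.
Round up.

n = 15 pairs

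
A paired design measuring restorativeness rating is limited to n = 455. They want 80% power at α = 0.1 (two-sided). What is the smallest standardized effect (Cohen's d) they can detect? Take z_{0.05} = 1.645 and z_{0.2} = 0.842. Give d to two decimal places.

d_min ≈ 0.12

For a single sample (or paired design) of n = 455: d_min = (z_{α/2} + z_β)/√n.
z-sum = 1.645 + 0.842 = 2.487.
d_min = 2.487 / √455 = 2.487 / 21.331 = 0.117.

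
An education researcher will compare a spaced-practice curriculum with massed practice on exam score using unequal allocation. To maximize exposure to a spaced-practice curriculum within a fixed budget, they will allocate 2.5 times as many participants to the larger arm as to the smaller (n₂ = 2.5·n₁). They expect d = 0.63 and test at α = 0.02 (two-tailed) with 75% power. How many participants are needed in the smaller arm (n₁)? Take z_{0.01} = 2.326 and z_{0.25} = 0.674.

n₁ = 32

With allocation ratio k = n₂/n₁ = 2.5, Var(x̄₁−x̄₂) = σ²(1/n₁ + 1/(k·n₁)) = σ²·(k+1)/(k·n₁).
So n₁ = (1 + 1/k)·((z_{α/2} + z_β)/d)² = 1.400 × (3.000/0.63)².
n₁ = 1.400 × 22.68 = 31.7.
Round up: n₁ = 32, giving n₂ = 2.5 × 32 = 80.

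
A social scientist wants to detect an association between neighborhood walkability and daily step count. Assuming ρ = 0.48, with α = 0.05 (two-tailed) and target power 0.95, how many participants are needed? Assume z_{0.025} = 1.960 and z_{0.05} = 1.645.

n = 51

Fisher's z: C = ½·ln((1+r)/(1−r)) = ½·ln(2.8462) = 0.5230.
n = ((z_{α/2} + z_β)/C)² + 3.
(1.960 + 1.645) / 0.5230 = 3.605 / 0.5230 = 6.893.
n = 6.893² + 3 = 47.51 + 3 = 50.5.
Round up.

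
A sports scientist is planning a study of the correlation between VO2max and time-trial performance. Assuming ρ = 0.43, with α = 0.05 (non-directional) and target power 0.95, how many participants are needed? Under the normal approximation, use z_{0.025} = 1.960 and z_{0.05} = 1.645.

n = 65

Fisher's z: C = ½·ln((1+r)/(1−r)) = ½·ln(2.5088) = 0.4599.
n = ((z_{α/2} + z_β)/C)² + 3.
(1.960 + 1.645) / 0.4599 = 3.605 / 0.4599 = 7.839.
n = 7.839² + 3 = 61.44 + 3 = 64.4.
Round up.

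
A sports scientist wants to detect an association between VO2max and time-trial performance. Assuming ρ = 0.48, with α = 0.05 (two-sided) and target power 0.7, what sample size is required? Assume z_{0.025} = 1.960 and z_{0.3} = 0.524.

n = 26

Fisher's z: C = ½·ln((1+r)/(1−r)) = ½·ln(2.8462) = 0.5230.
n = ((z_{α/2} + z_β)/C)² + 3.
(1.960 + 0.524) / 0.5230 = 2.484 / 0.5230 = 4.750.
n = 4.750² + 3 = 22.56 + 3 = 25.6.
Round up.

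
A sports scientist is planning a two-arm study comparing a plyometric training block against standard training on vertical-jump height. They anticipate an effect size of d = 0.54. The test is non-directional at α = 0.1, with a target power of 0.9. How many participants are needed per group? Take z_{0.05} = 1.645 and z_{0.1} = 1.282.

n = 59 per group

For two independent groups with equal n: n = 2·((z_{α/2} + z_β) / d)².
z_{α/2} + z_β = 1.645 + 1.282 = 2.927.
n = 2 × (2.927 / 0.54)² = 2 × 5.420² = 2 × 29.38 = 58.8.
Round up to the next whole participant.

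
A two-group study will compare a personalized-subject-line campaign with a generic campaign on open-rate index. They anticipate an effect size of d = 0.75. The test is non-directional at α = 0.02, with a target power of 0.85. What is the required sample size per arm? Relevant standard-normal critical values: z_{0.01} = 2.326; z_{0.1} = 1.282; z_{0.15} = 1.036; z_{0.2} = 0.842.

n = 41 per group

For two independent groups with equal n: n = 2·((z_{α/2} + z_β) / d)².
z_{α/2} + z_β = 2.326 + 1.036 = 3.362.
n = 2 × (3.362 / 0.75)² = 2 × 4.483² = 2 × 20.09 = 40.2.
Round up to the next whole participant.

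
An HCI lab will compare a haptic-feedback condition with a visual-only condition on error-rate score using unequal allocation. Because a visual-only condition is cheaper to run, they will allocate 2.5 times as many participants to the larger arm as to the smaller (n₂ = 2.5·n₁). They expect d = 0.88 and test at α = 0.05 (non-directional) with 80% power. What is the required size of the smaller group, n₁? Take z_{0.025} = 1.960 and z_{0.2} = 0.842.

n₁ = 15

With allocation ratio k = n₂/n₁ = 2.5, Var(x̄₁−x̄₂) = σ²(1/n₁ + 1/(k·n₁)) = σ²·(k+1)/(k·n₁).
So n₁ = (1 + 1/k)·((z_{α/2} + z_β)/d)² = 1.400 × (2.802/0.88)².
n₁ = 1.400 × 10.14 = 14.2.
Round up: n₁ = 15, giving n₂ = ⌈2.5 × 15⌉ = ⌈37.5⌉ = 38.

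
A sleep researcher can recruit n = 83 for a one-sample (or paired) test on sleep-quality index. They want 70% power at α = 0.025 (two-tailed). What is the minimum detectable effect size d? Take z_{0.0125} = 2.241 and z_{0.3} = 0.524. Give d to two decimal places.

d_min ≈ 0.30

For a single sample (or paired design) of n = 83: d_min = (z_{α/2} + z_β)/√n.
z-sum = 2.241 + 0.524 = 2.765.
d_min = 2.765 / √83 = 2.765 / 9.110 = 0.303.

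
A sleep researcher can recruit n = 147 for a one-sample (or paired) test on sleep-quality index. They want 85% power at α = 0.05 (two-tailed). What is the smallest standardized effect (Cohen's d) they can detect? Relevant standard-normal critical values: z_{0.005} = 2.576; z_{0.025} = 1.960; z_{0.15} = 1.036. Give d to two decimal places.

For a single sample (or paired design) of n = 147: d_min = (z_{α/2} + z_β)/√n.
z-sum = 1.960 + 1.036 = 2.996.
d_min = 2.996 / √147 = 2.996 / 12.124 = 0.247.

d_min ≈ 0.25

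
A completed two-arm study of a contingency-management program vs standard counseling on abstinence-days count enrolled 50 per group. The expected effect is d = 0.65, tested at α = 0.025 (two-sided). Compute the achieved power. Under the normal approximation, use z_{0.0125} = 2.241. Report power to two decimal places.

power ≈ 0.84

For two equal groups, power = Φ(d·√(n/2) − z_{α/2}).
d·√(n/2) = 0.65 × √(50/2) = 0.65 × 5.000 = 3.250.
z_β = 3.250 − 2.241 = 1.009.
Power = Φ(1.009) = 0.844.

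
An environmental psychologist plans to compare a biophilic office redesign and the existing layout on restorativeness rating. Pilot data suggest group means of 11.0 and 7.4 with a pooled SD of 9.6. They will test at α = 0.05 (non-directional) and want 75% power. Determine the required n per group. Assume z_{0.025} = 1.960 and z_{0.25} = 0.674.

n = 99 per group

Cohen's d = |M₁ − M₂| / SD_pooled = |11.0 − 7.4| / 9.6 = 3.6 / 9.6 = 0.375.
For two independent groups with equal n: n = 2·((z_{α/2} + z_β) / d)².
z_{α/2} + z_β = 1.960 + 0.674 = 2.634.
n = 2 × (2.634 / 0.375)² = 2 × 7.024² = 2 × 49.34 = 98.7.
Round up to the next whole participant.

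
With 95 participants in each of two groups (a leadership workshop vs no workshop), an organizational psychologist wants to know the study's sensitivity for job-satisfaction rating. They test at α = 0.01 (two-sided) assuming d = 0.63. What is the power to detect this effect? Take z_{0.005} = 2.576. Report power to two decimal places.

power ≈ 0.96

For two equal groups, power = Φ(d·√(n/2) − z_{α/2}).
d·√(n/2) = 0.63 × √(95/2) = 0.63 × 6.892 = 4.342.
z_β = 4.342 − 2.576 = 1.766.
Power = Φ(1.766) = 0.961.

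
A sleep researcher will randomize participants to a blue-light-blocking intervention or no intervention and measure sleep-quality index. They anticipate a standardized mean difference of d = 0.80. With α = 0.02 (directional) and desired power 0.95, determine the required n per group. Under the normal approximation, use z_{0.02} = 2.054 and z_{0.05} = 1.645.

n = 43 per group

For two independent groups with equal n: n = 2·((z_{α} + z_β) / d)².
z_{α} + z_β = 2.054 + 1.645 = 3.699.
n = 2 × (3.699 / 0.80)² = 2 × 4.624² = 2 × 21.38 = 42.8.
Round up to the next whole participant.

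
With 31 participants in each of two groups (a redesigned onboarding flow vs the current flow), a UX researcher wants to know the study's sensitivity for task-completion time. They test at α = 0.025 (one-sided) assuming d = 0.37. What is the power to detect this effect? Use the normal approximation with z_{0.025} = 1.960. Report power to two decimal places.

For two equal groups, power = Φ(d·√(n/2) − z_{α}).
d·√(n/2) = 0.37 × √(31/2) = 0.37 × 3.937 = 1.457.
z_β = 1.457 − 1.960 = -0.503.
Power = Φ(-0.503) = 0.307.

power ≈ 0.31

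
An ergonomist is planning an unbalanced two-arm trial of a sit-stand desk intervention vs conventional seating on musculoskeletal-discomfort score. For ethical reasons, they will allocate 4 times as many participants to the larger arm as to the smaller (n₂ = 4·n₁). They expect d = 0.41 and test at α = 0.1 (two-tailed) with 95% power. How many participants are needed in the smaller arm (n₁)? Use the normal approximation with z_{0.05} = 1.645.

n₁ = 81

With allocation ratio k = n₂/n₁ = 4, Var(x̄₁−x̄₂) = σ²(1/n₁ + 1/(k·n₁)) = σ²·(k+1)/(k·n₁).
So n₁ = (1 + 1/k)·((z_{α/2} + z_β)/d)² = 1.250 × (3.290/0.41)².
n₁ = 1.250 × 64.39 = 80.5.
Round up: n₁ = 81, giving n₂ = 4 × 81 = 324.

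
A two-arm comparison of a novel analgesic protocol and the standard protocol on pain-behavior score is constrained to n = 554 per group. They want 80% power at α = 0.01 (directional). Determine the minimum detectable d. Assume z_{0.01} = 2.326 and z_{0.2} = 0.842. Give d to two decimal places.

For two independent groups of n = 554 each: d_min = (z_{α} + z_β)·√(2/n).
z-sum = 2.326 + 0.842 = 3.168.
d_min = 3.168 × √(2/554) = 3.168 × 0.0601 = 0.190.

d_min ≈ 0.19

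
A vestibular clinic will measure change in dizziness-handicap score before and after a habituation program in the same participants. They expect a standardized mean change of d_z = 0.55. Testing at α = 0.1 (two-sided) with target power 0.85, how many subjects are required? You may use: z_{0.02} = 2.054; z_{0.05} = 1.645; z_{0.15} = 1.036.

n = 24 pairs

For a paired (one-sample on differences) test: n = ((z_{α/2} + z_β) / d)².
z_{α/2} + z_β = 1.645 + 1.036 = 2.681.
n = (2.681 / 0.55)² = 4.875² = 23.76.
Round up.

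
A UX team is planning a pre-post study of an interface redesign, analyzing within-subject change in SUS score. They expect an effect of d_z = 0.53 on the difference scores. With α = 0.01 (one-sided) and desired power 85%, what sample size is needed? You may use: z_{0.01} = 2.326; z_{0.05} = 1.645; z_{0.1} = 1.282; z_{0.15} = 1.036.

n = 41 pairs

For a paired (one-sample on differences) test: n = ((z_{α} + z_β) / d)².
z_{α} + z_β = 2.326 + 1.036 = 3.362.
n = (3.362 / 0.53)² = 6.343² = 40.24.
Round up.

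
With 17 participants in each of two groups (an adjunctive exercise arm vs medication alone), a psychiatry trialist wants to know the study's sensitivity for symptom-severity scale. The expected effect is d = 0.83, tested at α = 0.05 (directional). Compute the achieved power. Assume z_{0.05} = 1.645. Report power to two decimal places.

power ≈ 0.78

For two equal groups, power = Φ(d·√(n/2) − z_{α}).
d·√(n/2) = 0.83 × √(17/2) = 0.83 × 2.915 = 2.420.
z_β = 2.420 − 1.645 = 0.775.
Power = Φ(0.775) = 0.781.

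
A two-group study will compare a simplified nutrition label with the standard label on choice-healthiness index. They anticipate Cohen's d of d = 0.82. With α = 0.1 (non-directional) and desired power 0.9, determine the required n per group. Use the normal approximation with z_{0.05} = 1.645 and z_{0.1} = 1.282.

For two independent groups with equal n: n = 2·((z_{α/2} + z_β) / d)².
z_{α/2} + z_β = 1.645 + 1.282 = 2.927.
n = 2 × (2.927 / 0.82)² = 2 × 3.570² = 2 × 12.74 = 25.5.
Round up to the next whole participant.

n = 26 per group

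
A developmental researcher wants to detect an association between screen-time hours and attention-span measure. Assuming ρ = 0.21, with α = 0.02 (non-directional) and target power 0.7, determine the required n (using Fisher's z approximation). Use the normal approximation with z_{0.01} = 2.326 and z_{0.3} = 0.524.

Fisher's z: C = ½·ln((1+r)/(1−r)) = ½·ln(1.5316) = 0.2132.
n = ((z_{α/2} + z_β)/C)² + 3.
(2.326 + 0.524) / 0.2132 = 2.850 / 0.2132 = 13.368.
n = 13.368² + 3 = 178.70 + 3 = 181.7.
Round up.

n = 182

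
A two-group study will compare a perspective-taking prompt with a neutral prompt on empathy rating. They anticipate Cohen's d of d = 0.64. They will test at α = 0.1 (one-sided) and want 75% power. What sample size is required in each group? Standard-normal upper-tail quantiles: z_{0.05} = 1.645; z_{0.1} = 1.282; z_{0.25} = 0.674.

n = 19 per group

For two independent groups with equal n: n = 2·((z_{α} + z_β) / d)².
z_{α} + z_β = 1.282 + 0.674 = 1.956.
n = 2 × (1.956 / 0.64)² = 2 × 3.056² = 2 × 9.34 = 18.7.
Round up to the next whole participant.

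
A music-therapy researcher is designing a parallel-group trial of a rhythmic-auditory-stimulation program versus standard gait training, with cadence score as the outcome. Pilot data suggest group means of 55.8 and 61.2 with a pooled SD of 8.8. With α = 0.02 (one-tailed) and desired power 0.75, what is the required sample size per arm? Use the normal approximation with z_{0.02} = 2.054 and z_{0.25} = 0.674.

Cohen's d = |M₁ − M₂| / SD_pooled = |55.8 − 61.2| / 8.8 = 5.4 / 8.8 = 0.614.
For two independent groups with equal n: n = 2·((z_{α} + z_β) / d)².
z_{α} + z_β = 2.054 + 0.674 = 2.728.
n = 2 × (2.728 / 0.614)² = 2 × 4.443² = 2 × 19.74 = 39.5.
Round up to the next whole participant.

n = 40 per group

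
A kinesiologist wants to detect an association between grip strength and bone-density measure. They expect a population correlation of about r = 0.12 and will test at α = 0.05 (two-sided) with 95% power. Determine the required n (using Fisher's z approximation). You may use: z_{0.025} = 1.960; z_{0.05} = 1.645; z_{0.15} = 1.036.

n = 897

Fisher's z: C = ½·ln((1+r)/(1−r)) = ½·ln(1.2727) = 0.1206.
n = ((z_{α/2} + z_β)/C)² + 3.
(1.960 + 1.645) / 0.1206 = 3.605 / 0.1206 = 29.892.
n = 29.892² + 3 = 893.54 + 3 = 896.5.
Round up.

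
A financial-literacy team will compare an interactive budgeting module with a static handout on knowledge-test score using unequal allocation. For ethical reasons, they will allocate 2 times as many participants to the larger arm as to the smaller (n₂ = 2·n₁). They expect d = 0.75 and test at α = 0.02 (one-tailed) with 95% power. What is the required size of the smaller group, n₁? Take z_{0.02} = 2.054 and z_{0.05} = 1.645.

n₁ = 37

With allocation ratio k = n₂/n₁ = 2, Var(x̄₁−x̄₂) = σ²(1/n₁ + 1/(k·n₁)) = σ²·(k+1)/(k·n₁).
So n₁ = (1 + 1/k)·((z_{α} + z_β)/d)² = 1.500 × (3.699/0.75)².
n₁ = 1.500 × 24.32 = 36.5.
Round up: n₁ = 37, giving n₂ = 2 × 37 = 74.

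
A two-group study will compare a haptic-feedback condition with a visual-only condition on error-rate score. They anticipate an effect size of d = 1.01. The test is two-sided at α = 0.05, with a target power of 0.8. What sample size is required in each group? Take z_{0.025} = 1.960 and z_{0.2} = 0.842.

n = 16 per group

For two independent groups with equal n: n = 2·((z_{α/2} + z_β) / d)².
z_{α/2} + z_β = 1.960 + 0.842 = 2.802.
n = 2 × (2.802 / 1.01)² = 2 × 2.774² = 2 × 7.70 = 15.4.
Round up to the next whole participant.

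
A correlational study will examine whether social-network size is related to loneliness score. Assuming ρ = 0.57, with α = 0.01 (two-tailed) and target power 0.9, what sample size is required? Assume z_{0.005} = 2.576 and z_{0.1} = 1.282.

Fisher's z: C = ½·ln((1+r)/(1−r)) = ½·ln(3.6512) = 0.6475.
n = ((z_{α/2} + z_β)/C)² + 3.
(2.576 + 1.282) / 0.6475 = 3.858 / 0.6475 = 5.958.
n = 5.958² + 3 = 35.50 + 3 = 38.5.
Round up.

n = 39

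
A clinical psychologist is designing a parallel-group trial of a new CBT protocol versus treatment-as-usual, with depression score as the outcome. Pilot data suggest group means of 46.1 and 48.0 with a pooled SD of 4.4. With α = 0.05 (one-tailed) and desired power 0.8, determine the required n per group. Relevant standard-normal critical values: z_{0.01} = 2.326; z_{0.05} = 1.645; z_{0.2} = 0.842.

n = 67 per group

Cohen's d = |M₁ − M₂| / SD_pooled = |46.1 − 48.0| / 4.4 = 1.9 / 4.4 = 0.432.
For two independent groups with equal n: n = 2·((z_{α} + z_β) / d)².
z_{α} + z_β = 1.645 + 0.842 = 2.487.
n = 2 × (2.487 / 0.432)² = 2 × 5.757² = 2 × 33.14 = 66.3.
Round up to the next whole participant.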